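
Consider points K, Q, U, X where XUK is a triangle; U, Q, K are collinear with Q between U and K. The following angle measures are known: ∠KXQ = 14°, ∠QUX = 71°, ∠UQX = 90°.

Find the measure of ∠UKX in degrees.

1. ∠KQX = 90°  [linear pair at Q on UK]
2. ∠QKX = 76°  [△XQK]
3. ∠UKX = 76°  [Q on ray KU]

∠UKX = 76°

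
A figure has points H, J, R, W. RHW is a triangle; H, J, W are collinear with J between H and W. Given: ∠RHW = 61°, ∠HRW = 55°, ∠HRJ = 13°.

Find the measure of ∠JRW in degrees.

∠JRW = 42°

1. ∠HWR = 64°  [△RHW]
2. ∠JHR = 61°  [J on ray HW]
3. ∠HJR = 106°  [△RHJ]
4. ∠JWR = 64°  [J on ray WH]
5. ∠RJW = 74°  [linear pair at J on HW]
6. ∠JRW = 42°  [△RJW]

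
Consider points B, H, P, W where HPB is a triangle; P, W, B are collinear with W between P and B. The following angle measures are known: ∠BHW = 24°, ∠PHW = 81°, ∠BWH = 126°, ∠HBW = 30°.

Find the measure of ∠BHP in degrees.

1. ∠HWP = 54°  [linear pair at W on PB]
2. ∠HBP = 30°  [W on ray BP]
3. ∠HPW = 45°  [△HPW]
4. ∠BPH = 45°  [W on ray PB]
5. ∠BHP = 105°  [△HPB]

∠BHP = 105°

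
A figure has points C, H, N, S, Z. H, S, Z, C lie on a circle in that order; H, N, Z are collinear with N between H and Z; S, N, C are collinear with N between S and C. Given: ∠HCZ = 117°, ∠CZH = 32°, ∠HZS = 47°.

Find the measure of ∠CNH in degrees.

∠CNH = 102°

1. ∠CHZ = 31°  [△HZC]
2. ∠HCS = 47°  [same arc HS]
3. ∠CNH = 102°  [△HNC]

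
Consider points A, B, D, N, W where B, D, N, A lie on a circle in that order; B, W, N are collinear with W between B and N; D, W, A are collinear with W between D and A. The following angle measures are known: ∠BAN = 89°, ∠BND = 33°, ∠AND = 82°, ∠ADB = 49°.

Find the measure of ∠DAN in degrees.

∠DAN = 56°

1. ∠BDN = 91°  [cyclic BDNA, opposite ∠D+∠A]
2. ∠DBN = 56°  [△BDN]
3. ∠DAN = 56°  [same arc DN]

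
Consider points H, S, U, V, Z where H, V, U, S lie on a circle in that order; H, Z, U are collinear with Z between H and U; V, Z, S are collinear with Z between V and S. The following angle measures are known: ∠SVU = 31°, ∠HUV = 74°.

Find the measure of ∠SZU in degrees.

1. ∠SHU = 31°  [same arc US]
2. ∠HSV = 74°  [same arc HV]
3. ∠HZS = 75°  [△HZS]
4. ∠SZU = 105°  [linear pair at Z on HU]

∠SZU = 105°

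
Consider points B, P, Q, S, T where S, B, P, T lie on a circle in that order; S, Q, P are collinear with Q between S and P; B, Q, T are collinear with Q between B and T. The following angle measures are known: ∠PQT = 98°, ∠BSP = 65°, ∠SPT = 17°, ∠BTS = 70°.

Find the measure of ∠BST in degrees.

∠BST = 93°

1. ∠BQS = 98°  [vertical angles at Q]
2. ∠SBT = 17°  [△SQB]
3. ∠BST = 93°  [△SBT]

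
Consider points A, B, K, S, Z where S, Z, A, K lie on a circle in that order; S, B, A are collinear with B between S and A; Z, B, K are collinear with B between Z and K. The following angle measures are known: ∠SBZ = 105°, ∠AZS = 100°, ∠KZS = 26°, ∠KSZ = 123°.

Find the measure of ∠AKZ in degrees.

1. ∠ABK = 105°  [vertical angles at B]
2. ∠KAS = 26°  [same arc SK]
3. ∠AKZ = 49°  [△ABK]

∠AKZ = 49°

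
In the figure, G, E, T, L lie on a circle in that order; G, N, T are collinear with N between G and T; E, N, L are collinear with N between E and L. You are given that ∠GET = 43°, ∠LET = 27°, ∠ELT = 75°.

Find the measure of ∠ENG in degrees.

1. ∠GLT = 137°  [cyclic GETL, opposite ∠E+∠L]
2. ∠LGT = 27°  [same arc TL]
3. ∠EGT = 75°  [same arc ET]
4. ∠GTL = 16°  [△GTL]
5. ∠GEL = 16°  [same arc GL]
6. ∠ENG = 89°  [△GNE]

∠ENG = 89°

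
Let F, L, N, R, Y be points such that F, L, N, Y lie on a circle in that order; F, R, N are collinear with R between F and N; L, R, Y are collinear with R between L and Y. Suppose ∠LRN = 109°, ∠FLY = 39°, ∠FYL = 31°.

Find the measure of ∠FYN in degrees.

1. ∠FRY = 109°  [vertical angles at R]
2. ∠FNY = 39°  [same arc FY]
3. ∠NFY = 40°  [△FRY]
4. ∠FYN = 101°  [△FNY]

∠FYN = 101°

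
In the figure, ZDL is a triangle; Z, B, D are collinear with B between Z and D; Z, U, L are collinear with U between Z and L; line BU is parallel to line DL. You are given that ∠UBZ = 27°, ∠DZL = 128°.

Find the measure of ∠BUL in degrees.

∠BUL = 155°

1. ∠LDZ = 27°  [BU∥DL, corresponding at B]
2. ∠DLZ = 25°  [△ZDL]
3. ∠BUZ = 25°  [BU∥DL, corresponding at U]
4. ∠BUL = 155°  [linear pair at U on ZL]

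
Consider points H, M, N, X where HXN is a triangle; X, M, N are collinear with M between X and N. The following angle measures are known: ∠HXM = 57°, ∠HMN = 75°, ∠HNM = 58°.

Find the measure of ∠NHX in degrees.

∠NHX = 65°

1. ∠HXN = 57°  [M on ray XN]
2. ∠HNX = 58°  [M on ray NX]
3. ∠NHX = 65°  [△HXN]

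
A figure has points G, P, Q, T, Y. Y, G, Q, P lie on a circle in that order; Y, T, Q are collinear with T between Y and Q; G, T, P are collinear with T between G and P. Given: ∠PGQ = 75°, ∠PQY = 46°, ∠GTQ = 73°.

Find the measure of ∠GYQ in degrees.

1. ∠PGY = 46°  [same arc YP]
2. ∠GTY = 107°  [linear pair at T on YQ]
3. ∠GYQ = 27°  [△YTG]

∠GYQ = 27°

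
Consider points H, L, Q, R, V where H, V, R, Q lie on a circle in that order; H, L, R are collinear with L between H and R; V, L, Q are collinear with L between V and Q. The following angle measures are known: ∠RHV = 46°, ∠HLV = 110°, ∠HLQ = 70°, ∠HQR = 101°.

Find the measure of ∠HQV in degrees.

∠HQV = 55°

1. ∠HVR = 79°  [cyclic HVRQ, opposite ∠V+∠Q]
2. ∠HRV = 55°  [△HVR]
3. ∠HQV = 55°  [same arc HV]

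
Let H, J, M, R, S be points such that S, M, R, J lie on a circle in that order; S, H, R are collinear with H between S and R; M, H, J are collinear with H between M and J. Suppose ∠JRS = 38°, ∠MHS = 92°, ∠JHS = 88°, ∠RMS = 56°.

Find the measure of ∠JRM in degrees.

∠JRM = 112°

1. ∠JMS = 38°  [same arc SJ]
2. ∠JHR = 92°  [vertical angles at H]
3. ∠MHR = 88°  [linear pair at H on SR]
4. ∠MSR = 50°  [△SHM]
5. ∠MRS = 74°  [△SMR]
6. ∠MJR = 50°  [△RHJ]
7. ∠JMR = 18°  [△MHR]
8. ∠JRM = 112°  [△MRJ]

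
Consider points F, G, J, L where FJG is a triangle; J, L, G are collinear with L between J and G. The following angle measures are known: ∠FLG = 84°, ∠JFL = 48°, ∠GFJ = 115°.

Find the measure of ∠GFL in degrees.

1. ∠FLJ = 96°  [linear pair at L on JG]
2. ∠FJL = 36°  [△FJL]
3. ∠FJG = 36°  [L on ray JG]
4. ∠FGJ = 29°  [△FJG]
5. ∠FGL = 29°  [L on ray GJ]
6. ∠GFL = 67°  [△FLG]

∠GFL = 67°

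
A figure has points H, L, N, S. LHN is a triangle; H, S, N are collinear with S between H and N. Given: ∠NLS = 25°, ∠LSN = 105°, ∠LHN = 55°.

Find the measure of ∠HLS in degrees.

1. ∠HSL = 75°  [linear pair at S on HN]
2. ∠LHS = 55°  [S on ray HN]
3. ∠HLS = 50°  [△LHS]

∠HLS = 50°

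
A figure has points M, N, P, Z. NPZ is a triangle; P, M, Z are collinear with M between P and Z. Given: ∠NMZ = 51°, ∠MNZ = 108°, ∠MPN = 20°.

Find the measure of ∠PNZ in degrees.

1. ∠MZN = 21°  [△NMZ]
2. ∠NPZ = 20°  [M on ray PZ]
3. ∠NZP = 21°  [M on ray ZP]
4. ∠PNZ = 139°  [△NPZ]

∠PNZ = 139°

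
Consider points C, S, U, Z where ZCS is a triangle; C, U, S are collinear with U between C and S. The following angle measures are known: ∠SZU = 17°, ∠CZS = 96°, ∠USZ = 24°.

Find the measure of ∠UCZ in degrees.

∠UCZ = 60°

1. ∠CSZ = 24°  [U on ray SC]
2. ∠SCZ = 60°  [△ZCS]
3. ∠UCZ = 60°  [U on ray CS]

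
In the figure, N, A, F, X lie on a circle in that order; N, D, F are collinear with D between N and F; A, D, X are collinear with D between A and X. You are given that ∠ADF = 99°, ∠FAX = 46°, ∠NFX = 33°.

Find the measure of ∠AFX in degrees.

1. ∠NDX = 99°  [vertical angles at D]
2. ∠FNX = 46°  [same arc FX]
3. ∠NAX = 33°  [same arc NX]
4. ∠AXN = 35°  [△NDX]
5. ∠ANX = 112°  [△NAX]
6. ∠AFX = 68°  [cyclic NAFX, opposite ∠N+∠F]

∠AFX = 68°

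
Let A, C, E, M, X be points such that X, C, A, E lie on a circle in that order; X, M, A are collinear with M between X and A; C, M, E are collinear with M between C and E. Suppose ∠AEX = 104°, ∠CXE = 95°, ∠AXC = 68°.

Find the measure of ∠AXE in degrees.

1. ∠CAE = 85°  [cyclic XCAE, opposite ∠X+∠A]
2. ∠AEC = 68°  [same arc CA]
3. ∠ACE = 27°  [△CAE]
4. ∠AXE = 27°  [same arc AE]

∠AXE = 27°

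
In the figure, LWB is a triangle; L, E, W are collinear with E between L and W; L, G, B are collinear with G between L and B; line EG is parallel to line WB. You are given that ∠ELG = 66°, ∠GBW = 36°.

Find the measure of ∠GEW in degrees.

1. ∠BLW = 66°  [E on LW, G on LB]
2. ∠LBW = 36°  [G on ray BL]
3. ∠BWL = 78°  [△LWB]
4. ∠GEL = 78°  [EG∥WB, corresponding at E]
5. ∠GEW = 102°  [linear pair at E on LW]

∠GEW = 102°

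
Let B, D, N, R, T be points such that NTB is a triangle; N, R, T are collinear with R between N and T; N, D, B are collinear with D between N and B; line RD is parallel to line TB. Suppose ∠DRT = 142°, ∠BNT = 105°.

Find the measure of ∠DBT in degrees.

1. ∠DRN = 38°  [linear pair at R on NT]
2. ∠DNR = 105°  [R on NT, D on NB]
3. ∠NDR = 37°  [△NRD]
4. ∠BDR = 143°  [linear pair at D on NB]
5. ∠DBT = 37°  [RD∥TB, co-interior at B–D]

∠DBT = 37°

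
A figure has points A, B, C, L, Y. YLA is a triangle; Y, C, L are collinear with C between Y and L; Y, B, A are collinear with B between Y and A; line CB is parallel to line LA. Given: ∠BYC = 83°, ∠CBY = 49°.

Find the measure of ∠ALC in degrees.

1. ∠BCY = 48°  [△YCB]
2. ∠BCL = 132°  [linear pair at C on YL]
3. ∠ALC = 48°  [CB∥LA, co-interior at L–C]

∠ALC = 48°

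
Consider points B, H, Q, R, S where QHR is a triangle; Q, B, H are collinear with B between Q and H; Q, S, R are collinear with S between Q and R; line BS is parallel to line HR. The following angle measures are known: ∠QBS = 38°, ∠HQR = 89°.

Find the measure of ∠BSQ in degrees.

1. ∠QHR = 38°  [BS∥HR, corresponding at B]
2. ∠HRQ = 53°  [△QHR]
3. ∠BSQ = 53°  [BS∥HR, corresponding at S]

∠BSQ = 53°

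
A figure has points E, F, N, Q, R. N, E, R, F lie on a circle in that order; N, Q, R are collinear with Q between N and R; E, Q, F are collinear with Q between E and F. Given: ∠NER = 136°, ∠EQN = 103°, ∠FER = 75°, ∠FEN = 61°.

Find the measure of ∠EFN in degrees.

∠EFN = 28°

1. ∠FQR = 103°  [vertical angles at Q]
2. ∠FNR = 75°  [same arc RF]
3. ∠FQN = 77°  [linear pair at Q on NR]
4. ∠EFN = 28°  [△NQF]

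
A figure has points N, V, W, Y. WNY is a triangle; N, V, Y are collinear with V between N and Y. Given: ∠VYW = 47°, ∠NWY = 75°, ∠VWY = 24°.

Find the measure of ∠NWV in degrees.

1. ∠WVY = 109°  [△WVY]
2. ∠NYW = 47°  [V on ray YN]
3. ∠WNY = 58°  [△WNY]
4. ∠NVW = 71°  [linear pair at V on NY]
5. ∠VNW = 58°  [V on ray NY]
6. ∠NWV = 51°  [△WNV]

∠NWV = 51°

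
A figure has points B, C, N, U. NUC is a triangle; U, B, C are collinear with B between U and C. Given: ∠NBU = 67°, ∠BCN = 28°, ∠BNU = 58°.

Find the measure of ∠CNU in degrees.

∠CNU = 97°

1. ∠BUN = 55°  [△NUB]
2. ∠NCU = 28°  [B on ray CU]
3. ∠CUN = 55°  [B on ray UC]
4. ∠CNU = 97°  [△NUC]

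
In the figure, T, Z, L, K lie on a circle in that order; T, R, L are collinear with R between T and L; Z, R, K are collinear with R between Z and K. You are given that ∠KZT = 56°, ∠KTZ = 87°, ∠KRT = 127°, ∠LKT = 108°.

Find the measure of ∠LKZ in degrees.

1. ∠KLT = 56°  [same arc TK]
2. ∠KRL = 53°  [linear pair at R on TL]
3. ∠LKZ = 71°  [△LRK]

∠LKZ = 71°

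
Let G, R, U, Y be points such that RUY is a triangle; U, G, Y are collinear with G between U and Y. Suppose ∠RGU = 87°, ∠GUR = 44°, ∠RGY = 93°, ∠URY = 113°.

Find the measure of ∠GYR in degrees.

∠GYR = 23°

1. ∠RUY = 44°  [G on ray UY]
2. ∠RYU = 23°  [△RUY]
3. ∠GYR = 23°  [G on ray YU]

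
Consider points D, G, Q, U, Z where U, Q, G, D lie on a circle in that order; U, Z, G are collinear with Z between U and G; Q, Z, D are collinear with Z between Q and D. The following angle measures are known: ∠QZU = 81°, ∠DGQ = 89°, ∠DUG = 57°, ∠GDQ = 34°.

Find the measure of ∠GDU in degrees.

1. ∠DZG = 81°  [vertical angles at Z]
2. ∠DGU = 65°  [△GZD]
3. ∠GDU = 58°  [△UGD]

∠GDU = 58°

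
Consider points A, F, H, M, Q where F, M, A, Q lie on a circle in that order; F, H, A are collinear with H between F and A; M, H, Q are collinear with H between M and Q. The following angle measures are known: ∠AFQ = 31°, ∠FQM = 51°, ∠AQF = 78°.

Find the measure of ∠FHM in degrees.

1. ∠AMQ = 31°  [same arc AQ]
2. ∠FAM = 51°  [same arc FM]
3. ∠AHM = 98°  [△MHA]
4. ∠FHM = 82°  [linear pair at H on FA]

∠FHM = 82°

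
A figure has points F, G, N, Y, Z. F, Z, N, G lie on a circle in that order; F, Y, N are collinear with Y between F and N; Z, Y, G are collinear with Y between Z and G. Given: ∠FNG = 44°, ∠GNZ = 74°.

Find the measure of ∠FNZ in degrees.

∠FNZ = 30°

1. ∠FZG = 44°  [same arc FG]
2. ∠GFZ = 106°  [cyclic FZNG, opposite ∠F+∠N]
3. ∠FGZ = 30°  [△FZG]
4. ∠FNZ = 30°  [same arc FZ]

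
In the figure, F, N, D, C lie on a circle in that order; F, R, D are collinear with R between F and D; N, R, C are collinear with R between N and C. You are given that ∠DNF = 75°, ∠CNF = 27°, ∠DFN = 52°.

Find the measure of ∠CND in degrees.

1. ∠DCF = 105°  [cyclic FNDC, opposite ∠N+∠C]
2. ∠CDF = 27°  [same arc FC]
3. ∠CFD = 48°  [△FDC]
4. ∠CND = 48°  [same arc DC]

∠CND = 48°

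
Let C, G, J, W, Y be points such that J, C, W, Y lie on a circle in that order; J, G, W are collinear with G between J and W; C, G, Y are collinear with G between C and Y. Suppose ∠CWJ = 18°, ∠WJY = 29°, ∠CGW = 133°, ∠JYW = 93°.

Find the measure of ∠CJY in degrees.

∠CJY = 104°

1. ∠CYJ = 18°  [same arc JC]
2. ∠JWY = 58°  [△JWY]
3. ∠JCY = 58°  [same arc JY]
4. ∠CJY = 104°  [△JCY]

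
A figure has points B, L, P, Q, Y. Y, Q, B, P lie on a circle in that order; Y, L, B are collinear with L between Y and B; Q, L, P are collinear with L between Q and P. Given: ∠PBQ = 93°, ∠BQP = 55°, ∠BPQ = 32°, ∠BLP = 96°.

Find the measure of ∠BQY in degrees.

∠BQY = 107°

1. ∠BYP = 55°  [same arc BP]
2. ∠PBY = 52°  [△BLP]
3. ∠BPY = 73°  [△YBP]
4. ∠BQY = 107°  [cyclic YQBP, opposite ∠Q+∠P]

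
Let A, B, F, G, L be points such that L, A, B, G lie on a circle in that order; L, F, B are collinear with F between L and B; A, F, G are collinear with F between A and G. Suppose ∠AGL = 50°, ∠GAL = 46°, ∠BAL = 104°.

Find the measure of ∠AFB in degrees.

∠AFB = 72°

1. ∠ABL = 50°  [same arc LA]
2. ∠ALB = 26°  [△LAB]
3. ∠AFL = 108°  [△LFA]
4. ∠AFB = 72°  [linear pair at F on LB]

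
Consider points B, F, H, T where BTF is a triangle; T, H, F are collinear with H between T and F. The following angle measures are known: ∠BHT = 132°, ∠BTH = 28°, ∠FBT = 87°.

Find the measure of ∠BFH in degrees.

1. ∠BTF = 28°  [H on ray TF]
2. ∠BFT = 65°  [△BTF]
3. ∠BFH = 65°  [H on ray FT]

∠BFH = 65°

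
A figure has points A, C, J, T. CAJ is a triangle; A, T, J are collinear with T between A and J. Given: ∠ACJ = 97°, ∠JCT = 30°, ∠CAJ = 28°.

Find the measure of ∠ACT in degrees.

∠ACT = 67°

1. ∠AJC = 55°  [△CAJ]
2. ∠CAT = 28°  [T on ray AJ]
3. ∠CJT = 55°  [T on ray JA]
4. ∠CTJ = 95°  [△CTJ]
5. ∠ATC = 85°  [linear pair at T on AJ]
6. ∠ACT = 67°  [△CAT]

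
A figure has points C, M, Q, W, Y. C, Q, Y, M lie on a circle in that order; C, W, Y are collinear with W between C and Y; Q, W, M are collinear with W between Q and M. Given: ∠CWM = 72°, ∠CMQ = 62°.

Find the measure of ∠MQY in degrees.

∠MQY = 46°

1. ∠QWY = 72°  [vertical angles at W]
2. ∠CYQ = 62°  [same arc CQ]
3. ∠MQY = 46°  [△QWY]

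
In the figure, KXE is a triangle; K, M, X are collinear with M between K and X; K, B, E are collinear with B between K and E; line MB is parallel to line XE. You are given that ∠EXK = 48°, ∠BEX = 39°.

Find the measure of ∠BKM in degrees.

∠BKM = 93°

1. ∠KEX = 39°  [B on ray EK]
2. ∠EKX = 93°  [△KXE]
3. ∠BKM = 93°  [M on KX, B on KE]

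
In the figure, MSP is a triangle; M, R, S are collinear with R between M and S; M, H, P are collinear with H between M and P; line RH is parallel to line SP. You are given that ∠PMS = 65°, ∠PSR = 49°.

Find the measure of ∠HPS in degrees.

1. ∠MSP = 49°  [R on ray SM]
2. ∠MPS = 66°  [△MSP]
3. ∠HPS = 66°  [H on ray PM]

∠HPS = 66°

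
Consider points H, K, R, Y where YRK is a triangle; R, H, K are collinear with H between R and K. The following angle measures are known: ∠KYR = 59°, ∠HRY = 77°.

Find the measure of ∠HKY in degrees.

1. ∠KRY = 77°  [H on ray RK]
2. ∠RKY = 44°  [△YRK]
3. ∠HKY = 44°  [H on ray KR]

∠HKY = 44°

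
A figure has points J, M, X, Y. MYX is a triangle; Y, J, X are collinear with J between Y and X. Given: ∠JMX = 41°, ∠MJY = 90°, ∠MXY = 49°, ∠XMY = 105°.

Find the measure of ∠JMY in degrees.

∠JMY = 64°

1. ∠MYX = 26°  [△MYX]
2. ∠JYM = 26°  [J on ray YX]
3. ∠JMY = 64°  [△MYJ]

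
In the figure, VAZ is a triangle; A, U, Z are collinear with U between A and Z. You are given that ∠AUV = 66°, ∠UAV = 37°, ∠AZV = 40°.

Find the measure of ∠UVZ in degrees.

1. ∠VUZ = 114°  [linear pair at U on AZ]
2. ∠UZV = 40°  [U on ray ZA]
3. ∠UVZ = 26°  [△VUZ]

∠UVZ = 26°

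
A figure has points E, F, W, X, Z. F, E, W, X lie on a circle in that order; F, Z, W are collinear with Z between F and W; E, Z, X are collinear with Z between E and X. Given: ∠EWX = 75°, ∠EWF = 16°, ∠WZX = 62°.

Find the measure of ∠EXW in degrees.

1. ∠EFX = 105°  [cyclic FEWX, opposite ∠F+∠W]
2. ∠EXF = 16°  [same arc FE]
3. ∠EZF = 62°  [vertical angles at Z]
4. ∠FEX = 59°  [△FEX]
5. ∠EFW = 59°  [△FZE]
6. ∠EXW = 59°  [same arc EW]

∠EXW = 59°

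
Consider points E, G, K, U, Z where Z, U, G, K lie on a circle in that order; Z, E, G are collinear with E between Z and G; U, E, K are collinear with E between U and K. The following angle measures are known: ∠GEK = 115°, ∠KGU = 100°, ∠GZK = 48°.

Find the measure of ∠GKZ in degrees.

1. ∠KEZ = 65°  [linear pair at E on ZG]
2. ∠KZU = 80°  [cyclic ZUGK, opposite ∠Z+∠G]
3. ∠UKZ = 67°  [△ZEK]
4. ∠KUZ = 33°  [△ZUK]
5. ∠KGZ = 33°  [same arc ZK]
6. ∠GKZ = 99°  [△ZGK]

∠GKZ = 99°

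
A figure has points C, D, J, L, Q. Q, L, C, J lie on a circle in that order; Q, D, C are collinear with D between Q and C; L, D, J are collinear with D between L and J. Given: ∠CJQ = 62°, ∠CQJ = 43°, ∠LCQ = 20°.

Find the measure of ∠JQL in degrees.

1. ∠JCQ = 75°  [△QCJ]
2. ∠LJQ = 20°  [same arc QL]
3. ∠JLQ = 75°  [same arc QJ]
4. ∠JQL = 85°  [△QLJ]

∠JQL = 85°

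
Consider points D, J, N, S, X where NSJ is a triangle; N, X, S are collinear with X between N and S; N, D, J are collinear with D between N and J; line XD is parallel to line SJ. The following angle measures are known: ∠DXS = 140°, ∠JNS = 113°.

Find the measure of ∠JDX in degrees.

1. ∠DXN = 40°  [linear pair at X on NS]
2. ∠DNX = 113°  [X on NS, D on NJ]
3. ∠NDX = 27°  [△NXD]
4. ∠JDX = 153°  [linear pair at D on NJ]

∠JDX = 153°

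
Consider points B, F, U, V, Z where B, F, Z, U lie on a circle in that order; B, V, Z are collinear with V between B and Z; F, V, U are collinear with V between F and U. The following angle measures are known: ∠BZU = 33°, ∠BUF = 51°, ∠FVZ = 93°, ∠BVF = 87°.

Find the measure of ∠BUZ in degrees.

1. ∠BFU = 33°  [same arc BU]
2. ∠BZF = 51°  [same arc BF]
3. ∠FBZ = 60°  [△BVF]
4. ∠BFZ = 69°  [△BFZ]
5. ∠BUZ = 111°  [cyclic BFZU, opposite ∠F+∠U]

∠BUZ = 111°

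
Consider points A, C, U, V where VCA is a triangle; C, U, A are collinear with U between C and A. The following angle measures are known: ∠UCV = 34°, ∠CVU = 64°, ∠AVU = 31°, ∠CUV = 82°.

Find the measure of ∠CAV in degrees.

∠CAV = 51°

1. ∠AUV = 98°  [linear pair at U on CA]
2. ∠UAV = 51°  [△VUA]
3. ∠CAV = 51°  [U on ray AC]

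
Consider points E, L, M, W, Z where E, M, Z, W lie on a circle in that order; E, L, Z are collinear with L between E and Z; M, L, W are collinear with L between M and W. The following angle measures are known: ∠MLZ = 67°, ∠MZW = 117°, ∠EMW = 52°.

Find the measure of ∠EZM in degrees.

1. ∠MEW = 63°  [cyclic EMZW, opposite ∠E+∠Z]
2. ∠EWM = 65°  [△EMW]
3. ∠EZM = 65°  [same arc EM]

∠EZM = 65°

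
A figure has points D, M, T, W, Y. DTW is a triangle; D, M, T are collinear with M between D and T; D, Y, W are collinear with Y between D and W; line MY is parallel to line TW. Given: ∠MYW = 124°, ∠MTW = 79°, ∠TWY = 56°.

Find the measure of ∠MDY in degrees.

1. ∠DTW = 79°  [M on ray TD]
2. ∠DWT = 56°  [Y on ray WD]
3. ∠TDW = 45°  [△DTW]
4. ∠MDY = 45°  [M on DT, Y on DW]

∠MDY = 45°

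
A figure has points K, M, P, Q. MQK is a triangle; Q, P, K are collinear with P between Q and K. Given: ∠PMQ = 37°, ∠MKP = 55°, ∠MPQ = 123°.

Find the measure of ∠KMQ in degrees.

∠KMQ = 105°

1. ∠MQP = 20°  [△MQP]
2. ∠MKQ = 55°  [P on ray KQ]
3. ∠KQM = 20°  [P on ray QK]
4. ∠KMQ = 105°  [△MQK]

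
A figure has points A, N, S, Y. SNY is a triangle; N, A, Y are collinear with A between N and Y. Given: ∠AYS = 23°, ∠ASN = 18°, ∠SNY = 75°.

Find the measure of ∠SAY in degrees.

∠SAY = 93°

1. ∠ANS = 75°  [A on ray NY]
2. ∠NAS = 87°  [△SNA]
3. ∠SAY = 93°  [linear pair at A on NY]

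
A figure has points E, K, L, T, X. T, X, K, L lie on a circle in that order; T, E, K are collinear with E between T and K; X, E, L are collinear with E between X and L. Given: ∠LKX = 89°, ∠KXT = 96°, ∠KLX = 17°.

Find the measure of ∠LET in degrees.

∠LET = 39°

1. ∠KXL = 74°  [△XKL]
2. ∠KLT = 84°  [cyclic TXKL, opposite ∠X+∠L]
3. ∠KTL = 74°  [same arc KL]
4. ∠LKT = 22°  [△TKL]
5. ∠KEL = 141°  [△KEL]
6. ∠LET = 39°  [linear pair at E on TK]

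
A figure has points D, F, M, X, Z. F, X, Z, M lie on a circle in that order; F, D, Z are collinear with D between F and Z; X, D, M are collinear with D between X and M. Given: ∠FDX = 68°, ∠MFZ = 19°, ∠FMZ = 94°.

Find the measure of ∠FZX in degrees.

∠FZX = 49°

1. ∠XDZ = 112°  [linear pair at D on FZ]
2. ∠MXZ = 19°  [same arc ZM]
3. ∠FZX = 49°  [△XDZ]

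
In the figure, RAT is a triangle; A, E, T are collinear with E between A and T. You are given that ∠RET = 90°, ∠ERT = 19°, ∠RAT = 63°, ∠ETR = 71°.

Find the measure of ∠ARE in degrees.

∠ARE = 27°

1. ∠AER = 90°  [linear pair at E on AT]
2. ∠EAR = 63°  [E on ray AT]
3. ∠ARE = 27°  [△RAE]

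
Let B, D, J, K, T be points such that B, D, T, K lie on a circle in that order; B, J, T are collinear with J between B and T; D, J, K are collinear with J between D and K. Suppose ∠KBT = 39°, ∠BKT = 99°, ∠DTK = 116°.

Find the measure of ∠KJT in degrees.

∠KJT = 113°

1. ∠KDT = 39°  [same arc TK]
2. ∠BTK = 42°  [△BTK]
3. ∠DKT = 25°  [△DTK]
4. ∠KJT = 113°  [△TJK]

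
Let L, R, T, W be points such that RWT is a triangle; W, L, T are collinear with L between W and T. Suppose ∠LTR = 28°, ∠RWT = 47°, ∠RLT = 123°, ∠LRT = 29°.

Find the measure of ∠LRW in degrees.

∠LRW = 76°

1. ∠LWR = 47°  [L on ray WT]
2. ∠RLW = 57°  [linear pair at L on WT]
3. ∠LRW = 76°  [△RWL]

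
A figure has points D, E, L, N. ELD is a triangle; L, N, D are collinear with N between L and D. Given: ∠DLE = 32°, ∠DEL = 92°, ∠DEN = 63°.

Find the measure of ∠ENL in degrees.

∠ENL = 119°

1. ∠EDL = 56°  [△ELD]
2. ∠EDN = 56°  [N on ray DL]
3. ∠DNE = 61°  [△END]
4. ∠ENL = 119°  [linear pair at N on LD]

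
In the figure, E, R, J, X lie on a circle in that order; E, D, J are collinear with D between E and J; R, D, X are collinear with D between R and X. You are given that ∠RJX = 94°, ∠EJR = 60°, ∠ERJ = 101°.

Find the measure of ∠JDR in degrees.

1. ∠REX = 86°  [cyclic ERJX, opposite ∠E+∠J]
2. ∠EXR = 60°  [same arc ER]
3. ∠JER = 19°  [△ERJ]
4. ∠ERX = 34°  [△ERX]
5. ∠EDR = 127°  [△EDR]
6. ∠JDR = 53°  [linear pair at D on EJ]

∠JDR = 53°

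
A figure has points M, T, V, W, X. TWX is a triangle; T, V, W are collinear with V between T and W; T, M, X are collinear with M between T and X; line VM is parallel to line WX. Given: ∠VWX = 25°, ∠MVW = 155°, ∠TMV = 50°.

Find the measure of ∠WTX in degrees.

∠WTX = 105°

1. ∠TWX = 25°  [V on ray WT]
2. ∠TXW = 50°  [VM∥WX, corresponding at M]
3. ∠WTX = 105°  [△TWX]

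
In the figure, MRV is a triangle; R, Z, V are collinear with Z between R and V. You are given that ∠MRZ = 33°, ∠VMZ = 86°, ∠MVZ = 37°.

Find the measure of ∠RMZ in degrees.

1. ∠MZV = 57°  [△MZV]
2. ∠MZR = 123°  [linear pair at Z on RV]
3. ∠RMZ = 24°  [△MRZ]

∠RMZ = 24°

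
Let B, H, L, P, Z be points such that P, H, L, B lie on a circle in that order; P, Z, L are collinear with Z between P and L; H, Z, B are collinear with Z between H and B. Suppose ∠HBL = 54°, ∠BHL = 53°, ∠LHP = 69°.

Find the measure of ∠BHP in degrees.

∠BHP = 16°

1. ∠HPL = 54°  [same arc HL]
2. ∠BLH = 73°  [△HLB]
3. ∠HLP = 57°  [△PHL]
4. ∠BPH = 107°  [cyclic PHLB, opposite ∠P+∠L]
5. ∠HBP = 57°  [same arc PH]
6. ∠BHP = 16°  [△PHB]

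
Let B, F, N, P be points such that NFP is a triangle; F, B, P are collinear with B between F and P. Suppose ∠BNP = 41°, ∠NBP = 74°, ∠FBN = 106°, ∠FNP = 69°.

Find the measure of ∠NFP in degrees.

∠NFP = 46°

1. ∠BPN = 65°  [△NBP]
2. ∠FPN = 65°  [B on ray PF]
3. ∠NFP = 46°  [△NFP]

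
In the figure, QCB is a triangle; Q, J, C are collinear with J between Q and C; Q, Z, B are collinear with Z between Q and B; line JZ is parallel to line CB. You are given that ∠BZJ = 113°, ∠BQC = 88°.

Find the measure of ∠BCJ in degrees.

1. ∠JZQ = 67°  [linear pair at Z on QB]
2. ∠JQZ = 88°  [J on QC, Z on QB]
3. ∠QJZ = 25°  [△QJZ]
4. ∠CJZ = 155°  [linear pair at J on QC]
5. ∠BCJ = 25°  [JZ∥CB, co-interior at C–J]

∠BCJ = 25°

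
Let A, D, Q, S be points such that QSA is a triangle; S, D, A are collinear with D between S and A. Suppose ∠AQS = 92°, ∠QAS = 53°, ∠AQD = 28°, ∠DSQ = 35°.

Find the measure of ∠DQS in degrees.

∠DQS = 64°

1. ∠DAQ = 53°  [D on ray AS]
2. ∠ADQ = 99°  [△QDA]
3. ∠QDS = 81°  [linear pair at D on SA]
4. ∠DQS = 64°  [△QSD]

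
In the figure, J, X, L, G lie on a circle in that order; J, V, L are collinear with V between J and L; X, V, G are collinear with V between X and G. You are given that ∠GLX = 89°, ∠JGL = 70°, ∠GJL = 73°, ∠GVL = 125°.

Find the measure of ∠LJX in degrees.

1. ∠GLJ = 37°  [△JLG]
2. ∠JVX = 125°  [vertical angles at V]
3. ∠GXJ = 37°  [same arc JG]
4. ∠LJX = 18°  [△JVX]

∠LJX = 18°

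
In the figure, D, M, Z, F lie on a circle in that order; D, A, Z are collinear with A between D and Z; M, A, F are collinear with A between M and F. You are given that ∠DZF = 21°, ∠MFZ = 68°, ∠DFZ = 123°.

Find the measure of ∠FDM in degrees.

1. ∠FDZ = 36°  [△DZF]
2. ∠FMZ = 36°  [same arc ZF]
3. ∠FZM = 76°  [△MZF]
4. ∠FDM = 104°  [cyclic DMZF, opposite ∠D+∠Z]

∠FDM = 104°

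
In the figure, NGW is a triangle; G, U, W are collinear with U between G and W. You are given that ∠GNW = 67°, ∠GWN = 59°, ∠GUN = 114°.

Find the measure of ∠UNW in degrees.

∠UNW = 55°

1. ∠NWU = 59°  [U on ray WG]
2. ∠NUW = 66°  [linear pair at U on GW]
3. ∠UNW = 55°  [△NUW]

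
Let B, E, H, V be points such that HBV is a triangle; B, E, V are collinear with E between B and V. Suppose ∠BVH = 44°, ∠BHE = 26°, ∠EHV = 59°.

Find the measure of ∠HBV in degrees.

∠HBV = 51°

1. ∠EVH = 44°  [E on ray VB]
2. ∠HEV = 77°  [△HEV]
3. ∠BEH = 103°  [linear pair at E on BV]
4. ∠EBH = 51°  [△HBE]
5. ∠HBV = 51°  [E on ray BV]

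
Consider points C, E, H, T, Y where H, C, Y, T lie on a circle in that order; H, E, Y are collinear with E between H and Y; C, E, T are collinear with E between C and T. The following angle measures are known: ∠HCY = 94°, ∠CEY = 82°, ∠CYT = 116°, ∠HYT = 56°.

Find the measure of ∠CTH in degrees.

∠CTH = 60°

1. ∠HTY = 86°  [cyclic HCYT, opposite ∠C+∠T]
2. ∠HET = 82°  [vertical angles at E]
3. ∠THY = 38°  [△HYT]
4. ∠CTH = 60°  [△HET]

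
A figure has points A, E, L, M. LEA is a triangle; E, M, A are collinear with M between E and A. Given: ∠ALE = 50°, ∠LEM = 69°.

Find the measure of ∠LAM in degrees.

∠LAM = 61°

1. ∠AEL = 69°  [M on ray EA]
2. ∠EAL = 61°  [△LEA]
3. ∠LAM = 61°  [M on ray AE]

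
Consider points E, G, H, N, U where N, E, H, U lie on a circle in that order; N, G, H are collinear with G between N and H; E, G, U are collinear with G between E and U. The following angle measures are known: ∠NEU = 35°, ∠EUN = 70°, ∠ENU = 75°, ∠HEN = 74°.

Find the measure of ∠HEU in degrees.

1. ∠NHU = 35°  [same arc NU]
2. ∠HUN = 106°  [cyclic NEHU, opposite ∠E+∠U]
3. ∠HNU = 39°  [△NHU]
4. ∠HEU = 39°  [same arc HU]

∠HEU = 39°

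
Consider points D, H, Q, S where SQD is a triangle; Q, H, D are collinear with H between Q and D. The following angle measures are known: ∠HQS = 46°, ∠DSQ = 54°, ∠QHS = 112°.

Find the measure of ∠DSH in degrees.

∠DSH = 32°

1. ∠DQS = 46°  [H on ray QD]
2. ∠QDS = 80°  [△SQD]
3. ∠DHS = 68°  [linear pair at H on QD]
4. ∠HDS = 80°  [H on ray DQ]
5. ∠DSH = 32°  [△SHD]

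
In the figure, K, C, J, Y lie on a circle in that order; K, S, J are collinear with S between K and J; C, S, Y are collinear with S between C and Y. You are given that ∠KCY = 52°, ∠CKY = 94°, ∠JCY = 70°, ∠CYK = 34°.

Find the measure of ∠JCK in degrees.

∠JCK = 122°

1. ∠CJY = 86°  [cyclic KCJY, opposite ∠K+∠J]
2. ∠CYJ = 24°  [△CJY]
3. ∠CJK = 34°  [same arc KC]
4. ∠CKJ = 24°  [same arc CJ]
5. ∠JCK = 122°  [△KCJ]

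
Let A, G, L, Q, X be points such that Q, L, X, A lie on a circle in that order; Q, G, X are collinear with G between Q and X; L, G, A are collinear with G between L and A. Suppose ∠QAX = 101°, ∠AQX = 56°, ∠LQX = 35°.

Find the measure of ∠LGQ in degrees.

∠LGQ = 122°

1. ∠AXQ = 23°  [△QXA]
2. ∠ALQ = 23°  [same arc QA]
3. ∠LGQ = 122°  [△QGL]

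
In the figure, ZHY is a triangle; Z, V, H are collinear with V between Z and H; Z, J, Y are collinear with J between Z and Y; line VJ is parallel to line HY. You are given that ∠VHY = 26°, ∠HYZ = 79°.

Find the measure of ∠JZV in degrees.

∠JZV = 75°

1. ∠YHZ = 26°  [V on ray HZ]
2. ∠HZY = 75°  [△ZHY]
3. ∠JZV = 75°  [V on ZH, J on ZY]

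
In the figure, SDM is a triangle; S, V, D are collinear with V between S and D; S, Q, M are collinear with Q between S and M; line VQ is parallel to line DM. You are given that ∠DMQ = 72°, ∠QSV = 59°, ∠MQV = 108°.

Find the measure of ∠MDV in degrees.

∠MDV = 49°

1. ∠DMS = 72°  [Q on ray MS]
2. ∠DSM = 59°  [V on SD, Q on SM]
3. ∠MDS = 49°  [△SDM]
4. ∠MDV = 49°  [V on ray DS]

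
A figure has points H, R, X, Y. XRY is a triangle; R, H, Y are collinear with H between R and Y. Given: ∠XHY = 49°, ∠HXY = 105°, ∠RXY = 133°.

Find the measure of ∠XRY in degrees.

∠XRY = 21°

1. ∠HYX = 26°  [△XHY]
2. ∠RYX = 26°  [H on ray YR]
3. ∠XRY = 21°  [△XRY]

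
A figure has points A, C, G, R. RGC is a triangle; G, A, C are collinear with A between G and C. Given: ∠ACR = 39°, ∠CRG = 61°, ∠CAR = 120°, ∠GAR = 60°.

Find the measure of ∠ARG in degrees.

1. ∠GCR = 39°  [A on ray CG]
2. ∠CGR = 80°  [△RGC]
3. ∠AGR = 80°  [A on ray GC]
4. ∠ARG = 40°  [△RGA]

∠ARG = 40°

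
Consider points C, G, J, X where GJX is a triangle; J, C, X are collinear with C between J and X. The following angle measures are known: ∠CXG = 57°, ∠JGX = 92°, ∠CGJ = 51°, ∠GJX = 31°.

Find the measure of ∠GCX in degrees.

1. ∠CJG = 31°  [C on ray JX]
2. ∠GCJ = 98°  [△GJC]
3. ∠GCX = 82°  [linear pair at C on JX]

∠GCX = 82°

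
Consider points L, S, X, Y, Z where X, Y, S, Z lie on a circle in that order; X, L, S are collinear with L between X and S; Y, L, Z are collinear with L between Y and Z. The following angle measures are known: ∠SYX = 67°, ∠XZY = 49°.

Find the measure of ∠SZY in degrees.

∠SZY = 64°

1. ∠XSY = 49°  [same arc XY]
2. ∠SXY = 64°  [△XYS]
3. ∠SZY = 64°  [same arc YS]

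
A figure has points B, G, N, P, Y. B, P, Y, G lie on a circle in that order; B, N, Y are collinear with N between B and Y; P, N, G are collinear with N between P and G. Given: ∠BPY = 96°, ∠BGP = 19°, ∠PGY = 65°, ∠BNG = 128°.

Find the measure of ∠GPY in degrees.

∠GPY = 33°

1. ∠BYP = 19°  [same arc BP]
2. ∠PNY = 128°  [vertical angles at N]
3. ∠GPY = 33°  [△PNY]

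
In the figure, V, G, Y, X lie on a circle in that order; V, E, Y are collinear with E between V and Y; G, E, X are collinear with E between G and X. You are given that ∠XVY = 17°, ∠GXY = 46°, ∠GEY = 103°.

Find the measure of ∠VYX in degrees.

1. ∠GVY = 46°  [same arc GY]
2. ∠GEV = 77°  [linear pair at E on VY]
3. ∠VGX = 57°  [△VEG]
4. ∠VYX = 57°  [same arc VX]

∠VYX = 57°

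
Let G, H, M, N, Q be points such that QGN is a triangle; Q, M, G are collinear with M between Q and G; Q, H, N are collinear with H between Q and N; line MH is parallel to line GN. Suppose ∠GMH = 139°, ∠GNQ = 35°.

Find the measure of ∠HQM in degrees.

1. ∠HMQ = 41°  [linear pair at M on QG]
2. ∠MHQ = 35°  [MH∥GN, corresponding at H]
3. ∠HQM = 104°  [△QMH]

∠HQM = 104°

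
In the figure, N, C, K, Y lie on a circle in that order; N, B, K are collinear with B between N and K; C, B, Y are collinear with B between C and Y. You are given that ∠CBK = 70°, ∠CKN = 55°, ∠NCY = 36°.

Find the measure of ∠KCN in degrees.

1. ∠CBN = 110°  [linear pair at B on NK]
2. ∠CNK = 34°  [△NBC]
3. ∠KCN = 91°  [△NCK]

∠KCN = 91°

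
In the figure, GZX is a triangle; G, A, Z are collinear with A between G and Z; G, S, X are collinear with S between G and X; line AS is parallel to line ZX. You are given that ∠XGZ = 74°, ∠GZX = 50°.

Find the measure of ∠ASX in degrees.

∠ASX = 124°

1. ∠GXZ = 56°  [△GZX]
2. ∠ASG = 56°  [AS∥ZX, corresponding at S]
3. ∠ASX = 124°  [linear pair at S on GX]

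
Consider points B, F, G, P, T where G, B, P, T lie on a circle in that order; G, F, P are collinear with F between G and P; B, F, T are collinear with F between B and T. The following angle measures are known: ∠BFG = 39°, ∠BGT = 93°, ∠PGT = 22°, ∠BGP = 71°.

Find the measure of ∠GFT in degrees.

∠GFT = 141°

1. ∠GBT = 70°  [△GFB]
2. ∠BTG = 17°  [△GBT]
3. ∠GFT = 141°  [△GFT]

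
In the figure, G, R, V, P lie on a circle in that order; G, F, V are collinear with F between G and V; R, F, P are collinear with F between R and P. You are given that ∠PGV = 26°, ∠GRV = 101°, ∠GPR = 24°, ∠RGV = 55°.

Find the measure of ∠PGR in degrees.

1. ∠PRV = 26°  [same arc VP]
2. ∠RPV = 55°  [same arc RV]
3. ∠PVR = 99°  [△RVP]
4. ∠PGR = 81°  [cyclic GRVP, opposite ∠G+∠V]

∠PGR = 81°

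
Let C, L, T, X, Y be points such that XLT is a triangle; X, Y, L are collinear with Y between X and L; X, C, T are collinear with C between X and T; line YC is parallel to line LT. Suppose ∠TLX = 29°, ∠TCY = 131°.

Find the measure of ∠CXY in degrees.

∠CXY = 102°

1. ∠CYX = 29°  [YC∥LT, corresponding at Y]
2. ∠XCY = 49°  [linear pair at C on XT]
3. ∠CXY = 102°  [△XYC]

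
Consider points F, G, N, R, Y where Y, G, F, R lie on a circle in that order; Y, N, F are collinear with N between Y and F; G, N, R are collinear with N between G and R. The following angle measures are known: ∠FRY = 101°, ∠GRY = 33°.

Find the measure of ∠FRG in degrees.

∠FRG = 68°

1. ∠FGY = 79°  [cyclic YGFR, opposite ∠G+∠R]
2. ∠GFY = 33°  [same arc YG]
3. ∠FYG = 68°  [△YGF]
4. ∠FRG = 68°  [same arc GF]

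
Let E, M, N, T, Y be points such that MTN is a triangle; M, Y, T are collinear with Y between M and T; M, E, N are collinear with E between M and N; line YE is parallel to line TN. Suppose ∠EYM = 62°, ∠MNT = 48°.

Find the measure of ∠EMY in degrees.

1. ∠MTN = 62°  [YE∥TN, corresponding at Y]
2. ∠NMT = 70°  [△MTN]
3. ∠EMY = 70°  [Y on MT, E on MN]

∠EMY = 70°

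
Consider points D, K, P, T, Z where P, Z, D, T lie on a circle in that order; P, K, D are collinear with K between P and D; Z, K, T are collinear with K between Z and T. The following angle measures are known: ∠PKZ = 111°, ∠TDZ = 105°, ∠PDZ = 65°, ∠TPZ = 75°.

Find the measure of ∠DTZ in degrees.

∠DTZ = 29°

1. ∠DKZ = 69°  [linear pair at K on PD]
2. ∠DZT = 46°  [△ZKD]
3. ∠DTZ = 29°  [△ZDT]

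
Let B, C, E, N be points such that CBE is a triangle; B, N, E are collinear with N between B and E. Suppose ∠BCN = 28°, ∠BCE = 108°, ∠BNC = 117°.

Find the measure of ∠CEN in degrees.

1. ∠CBN = 35°  [△CBN]
2. ∠CBE = 35°  [N on ray BE]
3. ∠BEC = 37°  [△CBE]
4. ∠CEN = 37°  [N on ray EB]

∠CEN = 37°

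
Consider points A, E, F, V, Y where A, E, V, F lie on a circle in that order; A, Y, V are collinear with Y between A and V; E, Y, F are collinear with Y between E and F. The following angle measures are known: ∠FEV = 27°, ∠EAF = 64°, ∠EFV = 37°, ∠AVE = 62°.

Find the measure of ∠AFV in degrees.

∠AFV = 99°

1. ∠EAV = 37°  [same arc EV]
2. ∠AEV = 81°  [△AEV]
3. ∠AFV = 99°  [cyclic AEVF, opposite ∠E+∠F]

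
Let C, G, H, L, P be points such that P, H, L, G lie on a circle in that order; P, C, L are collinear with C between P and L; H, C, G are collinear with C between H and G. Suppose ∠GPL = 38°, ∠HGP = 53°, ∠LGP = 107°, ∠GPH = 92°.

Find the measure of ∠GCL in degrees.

1. ∠GHL = 38°  [same arc LG]
2. ∠GLP = 35°  [△PLG]
3. ∠GLH = 88°  [cyclic PHLG, opposite ∠P+∠L]
4. ∠HGL = 54°  [△HLG]
5. ∠GCL = 91°  [△LCG]

∠GCL = 91°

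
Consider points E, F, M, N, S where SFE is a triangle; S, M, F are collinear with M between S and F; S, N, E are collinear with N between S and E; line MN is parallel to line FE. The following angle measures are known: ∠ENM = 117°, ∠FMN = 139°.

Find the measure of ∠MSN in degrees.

∠MSN = 76°

1. ∠MNS = 63°  [linear pair at N on SE]
2. ∠NMS = 41°  [linear pair at M on SF]
3. ∠MSN = 76°  [△SMN]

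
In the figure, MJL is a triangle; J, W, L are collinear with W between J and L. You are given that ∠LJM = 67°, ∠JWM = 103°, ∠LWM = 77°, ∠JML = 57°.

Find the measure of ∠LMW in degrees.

1. ∠JLM = 56°  [△MJL]
2. ∠MLW = 56°  [W on ray LJ]
3. ∠LMW = 47°  [△MWL]

∠LMW = 47°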